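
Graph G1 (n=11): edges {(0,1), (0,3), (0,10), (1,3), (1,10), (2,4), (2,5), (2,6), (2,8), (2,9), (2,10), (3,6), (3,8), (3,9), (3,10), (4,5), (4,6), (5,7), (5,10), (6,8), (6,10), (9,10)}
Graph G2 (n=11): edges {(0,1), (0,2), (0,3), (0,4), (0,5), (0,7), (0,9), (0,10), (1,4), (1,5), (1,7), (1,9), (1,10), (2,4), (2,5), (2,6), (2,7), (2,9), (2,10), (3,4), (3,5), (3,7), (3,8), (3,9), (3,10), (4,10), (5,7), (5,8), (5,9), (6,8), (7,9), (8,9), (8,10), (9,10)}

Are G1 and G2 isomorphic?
No, not isomorphic

The graphs are NOT isomorphic.

Degrees in G1: deg(0)=3, deg(1)=3, deg(2)=6, deg(3)=6, deg(4)=3, deg(5)=4, deg(6)=5, deg(7)=1, deg(8)=3, deg(9)=3, deg(10)=7.
Sorted degree sequence of G1: [7, 6, 6, 5, 4, 3, 3, 3, 3, 3, 1].
Degrees in G2: deg(0)=8, deg(1)=6, deg(2)=7, deg(3)=7, deg(4)=5, deg(5)=7, deg(6)=2, deg(7)=6, deg(8)=5, deg(9)=8, deg(10)=7.
Sorted degree sequence of G2: [8, 8, 7, 7, 7, 7, 6, 6, 5, 5, 2].
The (sorted) degree sequence is an isomorphism invariant, so since G1 and G2 have different degree sequences they cannot be isomorphic.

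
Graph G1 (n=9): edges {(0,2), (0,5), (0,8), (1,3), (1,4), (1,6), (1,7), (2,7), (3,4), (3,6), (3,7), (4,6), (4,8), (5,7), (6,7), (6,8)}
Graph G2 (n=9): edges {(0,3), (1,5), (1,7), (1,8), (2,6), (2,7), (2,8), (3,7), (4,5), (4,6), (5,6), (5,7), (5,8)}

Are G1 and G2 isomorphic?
No, not isomorphic

The graphs are NOT isomorphic.

Counting triangles (3-cliques): G1 has 8, G2 has 3.
Triangle count is an isomorphism invariant, so differing triangle counts rule out isomorphism.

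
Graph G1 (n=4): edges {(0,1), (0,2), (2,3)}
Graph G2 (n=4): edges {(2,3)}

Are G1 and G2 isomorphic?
No, not isomorphic

The graphs are NOT isomorphic.

Counting edges: G1 has 3 edge(s); G2 has 1 edge(s).
Edge count is an isomorphism invariant (a bijection on vertices induces a bijection on edges), so differing edge counts rule out isomorphism.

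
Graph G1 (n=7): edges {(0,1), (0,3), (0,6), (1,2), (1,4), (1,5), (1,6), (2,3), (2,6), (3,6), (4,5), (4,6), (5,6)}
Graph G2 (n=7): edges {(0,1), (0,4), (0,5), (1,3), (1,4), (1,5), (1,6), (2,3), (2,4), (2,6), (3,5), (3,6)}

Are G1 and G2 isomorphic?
No, not isomorphic

The graphs are NOT isomorphic.

Counting triangles (3-cliques): G1 has 8, G2 has 5.
Triangle count is an isomorphism invariant, so differing triangle counts rule out isomorphism.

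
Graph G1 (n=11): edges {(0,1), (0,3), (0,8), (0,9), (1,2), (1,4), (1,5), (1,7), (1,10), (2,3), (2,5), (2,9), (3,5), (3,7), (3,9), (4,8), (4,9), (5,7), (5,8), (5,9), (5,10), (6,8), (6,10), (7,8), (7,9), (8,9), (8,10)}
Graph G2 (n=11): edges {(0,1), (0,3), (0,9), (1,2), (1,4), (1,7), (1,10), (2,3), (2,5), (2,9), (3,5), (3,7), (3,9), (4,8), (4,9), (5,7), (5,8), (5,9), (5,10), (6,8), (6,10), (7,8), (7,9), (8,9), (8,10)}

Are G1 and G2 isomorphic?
No, not isomorphic

The graphs are NOT isomorphic.

Counting edges: G1 has 27 edge(s); G2 has 25 edge(s).
Edge count is an isomorphism invariant (a bijection on vertices induces a bijection on edges), so differing edge counts rule out isomorphism.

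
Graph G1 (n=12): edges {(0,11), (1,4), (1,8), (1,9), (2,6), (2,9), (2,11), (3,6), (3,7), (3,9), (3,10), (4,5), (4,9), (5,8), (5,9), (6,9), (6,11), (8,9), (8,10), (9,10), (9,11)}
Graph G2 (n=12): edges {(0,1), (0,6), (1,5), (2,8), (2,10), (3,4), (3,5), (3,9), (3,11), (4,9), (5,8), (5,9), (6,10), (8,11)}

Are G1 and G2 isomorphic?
No, not isomorphic

The graphs are NOT isomorphic.

Connected components of G1: 1 component(s) with vertex sets [[0, 1, 2, 3, 4, 5, 6, 7, 8, 9, 10, 11]], sizes [12].
Connected components of G2: 2 component(s) with vertex sets [[7], [0, 1, 2, 3, 4, 5, 6, 8, 9, 10, 11]], sizes [1, 11].
The number of connected components (and the multiset of component sizes) is an isomorphism invariant — an isomorphism maps each component of G1 bijectively onto a component of G2. Since G1 has 1 component(s) and G2 has 2, they cannot be isomorphic.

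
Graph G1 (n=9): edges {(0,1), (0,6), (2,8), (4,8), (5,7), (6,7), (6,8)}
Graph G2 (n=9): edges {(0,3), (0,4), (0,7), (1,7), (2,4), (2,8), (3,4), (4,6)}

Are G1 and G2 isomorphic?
No, not isomorphic

The graphs are NOT isomorphic.

Counting triangles (3-cliques): G1 has 0, G2 has 1.
Triangle count is an isomorphism invariant, so differing triangle counts rule out isomorphism.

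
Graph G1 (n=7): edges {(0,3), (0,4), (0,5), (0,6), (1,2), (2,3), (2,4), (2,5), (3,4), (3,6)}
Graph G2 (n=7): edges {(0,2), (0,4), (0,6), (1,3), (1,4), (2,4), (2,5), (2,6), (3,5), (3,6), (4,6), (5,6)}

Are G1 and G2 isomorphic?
No, not isomorphic

The graphs are NOT isomorphic.

Degrees in G1: deg(0)=4, deg(1)=1, deg(2)=4, deg(3)=4, deg(4)=3, deg(5)=2, deg(6)=2.
Sorted degree sequence of G1: [4, 4, 4, 3, 2, 2, 1].
Degrees in G2: deg(0)=3, deg(1)=2, deg(2)=4, deg(3)=3, deg(4)=4, deg(5)=3, deg(6)=5.
Sorted degree sequence of G2: [5, 4, 4, 3, 3, 3, 2].
The (sorted) degree sequence is an isomorphism invariant, so since G1 and G2 have different degree sequences they cannot be isomorphic.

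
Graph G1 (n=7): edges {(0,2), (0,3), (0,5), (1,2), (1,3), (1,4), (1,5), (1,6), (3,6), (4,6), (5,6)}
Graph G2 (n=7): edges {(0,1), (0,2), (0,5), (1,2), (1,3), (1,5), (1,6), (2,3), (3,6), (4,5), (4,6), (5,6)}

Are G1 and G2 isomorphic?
No, not isomorphic

The graphs are NOT isomorphic.

Counting triangles (3-cliques): G1 has 3, G2 has 6.
Triangle count is an isomorphism invariant, so differing triangle counts rule out isomorphism.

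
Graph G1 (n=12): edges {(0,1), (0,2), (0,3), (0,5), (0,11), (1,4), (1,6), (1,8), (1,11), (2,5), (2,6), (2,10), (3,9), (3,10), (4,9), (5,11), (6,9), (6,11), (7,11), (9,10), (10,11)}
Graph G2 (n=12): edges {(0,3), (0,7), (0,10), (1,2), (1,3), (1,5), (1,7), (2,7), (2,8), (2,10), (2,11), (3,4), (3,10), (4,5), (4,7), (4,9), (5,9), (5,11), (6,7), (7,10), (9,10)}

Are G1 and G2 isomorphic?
Yes, isomorphic

The graphs are isomorphic.
One valid mapping φ: V(G1) → V(G2): 0→10, 1→2, 2→3, 3→9, 4→11, 5→0, 6→1, 7→6, 8→8, 9→5, 10→4, 11→7

Verify φ preserves adjacency — for each edge of G1, its image is an edge of G2:
  (0,1) → (φ(0),φ(1)) = (2,10) ∈ E(G2) ✓
  (0,2) → (φ(0),φ(2)) = (3,10) ∈ E(G2) ✓
  (0,3) → (φ(0),φ(3)) = (9,10) ∈ E(G2) ✓
  (0,5) → (φ(0),φ(5)) = (0,10) ∈ E(G2) ✓
  (0,11) → (φ(0),φ(11)) = (7,10) ∈ E(G2) ✓
  (1,4) → (φ(1),φ(4)) = (2,11) ∈ E(G2) ✓
  (1,6) → (φ(1),φ(6)) = (1,2) ∈ E(G2) ✓
  (1,8) → (φ(1),φ(8)) = (2,8) ∈ E(G2) ✓
  (1,11) → (φ(1),φ(11)) = (2,7) ∈ E(G2) ✓
  (2,5) → (φ(2),φ(5)) = (0,3) ∈ E(G2) ✓
  (2,6) → (φ(2),φ(6)) = (1,3) ∈ E(G2) ✓
  (2,10) → (φ(2),φ(10)) = (3,4) ∈ E(G2) ✓
  (3,9) → (φ(3),φ(9)) = (5,9) ∈ E(G2) ✓
  (3,10) → (φ(3),φ(10)) = (4,9) ∈ E(G2) ✓
  (4,9) → (φ(4),φ(9)) = (5,11) ∈ E(G2) ✓
  (5,11) → (φ(5),φ(11)) = (0,7) ∈ E(G2) ✓
  (6,9) → (φ(6),φ(9)) = (1,5) ∈ E(G2) ✓
  (6,11) → (φ(6),φ(11)) = (1,7) ∈ E(G2) ✓
  (7,11) → (φ(7),φ(11)) = (6,7) ∈ E(G2) ✓
  (9,10) → (φ(9),φ(10)) = (4,5) ∈ E(G2) ✓
  (10,11) → (φ(10),φ(11)) = (4,7) ∈ E(G2) ✓
All 21 edges of G1 map to edges of G2, and |E(G1)| = |E(G2)| = 21, so φ is a bijection on edges as well as vertices. Hence G1 ≅ G2.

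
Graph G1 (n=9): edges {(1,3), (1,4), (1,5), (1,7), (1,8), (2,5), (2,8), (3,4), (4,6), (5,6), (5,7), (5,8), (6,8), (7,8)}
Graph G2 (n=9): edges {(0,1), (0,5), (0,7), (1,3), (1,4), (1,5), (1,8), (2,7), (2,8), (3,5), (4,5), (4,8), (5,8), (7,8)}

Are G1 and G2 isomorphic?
Yes, isomorphic

The graphs are isomorphic.
One valid mapping φ: V(G1) → V(G2): 0→6, 1→8, 2→3, 3→2, 4→7, 5→1, 6→0, 7→4, 8→5

Verify φ preserves adjacency — for each edge of G1, its image is an edge of G2:
  (1,3) → (φ(1),φ(3)) = (2,8) ∈ E(G2) ✓
  (1,4) → (φ(1),φ(4)) = (7,8) ∈ E(G2) ✓
  (1,5) → (φ(1),φ(5)) = (1,8) ∈ E(G2) ✓
  (1,7) → (φ(1),φ(7)) = (4,8) ∈ E(G2) ✓
  (1,8) → (φ(1),φ(8)) = (5,8) ∈ E(G2) ✓
  (2,5) → (φ(2),φ(5)) = (1,3) ∈ E(G2) ✓
  (2,8) → (φ(2),φ(8)) = (3,5) ∈ E(G2) ✓
  (3,4) → (φ(3),φ(4)) = (2,7) ∈ E(G2) ✓
  (4,6) → (φ(4),φ(6)) = (0,7) ∈ E(G2) ✓
  (5,6) → (φ(5),φ(6)) = (0,1) ∈ E(G2) ✓
  (5,7) → (φ(5),φ(7)) = (1,4) ∈ E(G2) ✓
  (5,8) → (φ(5),φ(8)) = (1,5) ∈ E(G2) ✓
  (6,8) → (φ(6),φ(8)) = (0,5) ∈ E(G2) ✓
  (7,8) → (φ(7),φ(8)) = (4,5) ∈ E(G2) ✓
All 14 edges of G1 map to edges of G2, and |E(G1)| = |E(G2)| = 14, so φ is a bijection on edges as well as vertices. Hence G1 ≅ G2.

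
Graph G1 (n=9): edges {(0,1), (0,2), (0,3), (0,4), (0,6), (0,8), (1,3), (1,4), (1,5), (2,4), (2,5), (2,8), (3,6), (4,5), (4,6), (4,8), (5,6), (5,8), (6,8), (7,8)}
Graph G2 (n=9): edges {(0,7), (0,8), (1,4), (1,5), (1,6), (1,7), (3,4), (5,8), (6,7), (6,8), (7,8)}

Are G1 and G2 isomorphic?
No, not isomorphic

The graphs are NOT isomorphic.

Connected components of G1: 1 component(s) with vertex sets [[0, 1, 2, 3, 4, 5, 6, 7, 8]], sizes [9].
Connected components of G2: 2 component(s) with vertex sets [[2], [0, 1, 3, 4, 5, 6, 7, 8]], sizes [1, 8].
The number of connected components (and the multiset of component sizes) is an isomorphism invariant — an isomorphism maps each component of G1 bijectively onto a component of G2. Since G1 has 1 component(s) and G2 has 2, they cannot be isomorphic.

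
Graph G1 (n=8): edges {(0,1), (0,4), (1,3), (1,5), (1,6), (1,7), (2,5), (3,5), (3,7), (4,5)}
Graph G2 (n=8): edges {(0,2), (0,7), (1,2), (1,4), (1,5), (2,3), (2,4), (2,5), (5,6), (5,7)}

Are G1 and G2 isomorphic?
Yes, isomorphic

The graphs are isomorphic.
One valid mapping φ: V(G1) → V(G2): 0→0, 1→2, 2→6, 3→1, 4→7, 5→5, 6→3, 7→4

Verify φ preserves adjacency — for each edge of G1, its image is an edge of G2:
  (0,1) → (φ(0),φ(1)) = (0,2) ∈ E(G2) ✓
  (0,4) → (φ(0),φ(4)) = (0,7) ∈ E(G2) ✓
  (1,3) → (φ(1),φ(3)) = (1,2) ∈ E(G2) ✓
  (1,5) → (φ(1),φ(5)) = (2,5) ∈ E(G2) ✓
  (1,6) → (φ(1),φ(6)) = (2,3) ∈ E(G2) ✓
  (1,7) → (φ(1),φ(7)) = (2,4) ∈ E(G2) ✓
  (2,5) → (φ(2),φ(5)) = (5,6) ∈ E(G2) ✓
  (3,5) → (φ(3),φ(5)) = (1,5) ∈ E(G2) ✓
  (3,7) → (φ(3),φ(7)) = (1,4) ∈ E(G2) ✓
  (4,5) → (φ(4),φ(5)) = (5,7) ∈ E(G2) ✓
All 10 edges of G1 map to edges of G2, and |E(G1)| = |E(G2)| = 10, so φ is a bijection on edges as well as vertices. Hence G1 ≅ G2.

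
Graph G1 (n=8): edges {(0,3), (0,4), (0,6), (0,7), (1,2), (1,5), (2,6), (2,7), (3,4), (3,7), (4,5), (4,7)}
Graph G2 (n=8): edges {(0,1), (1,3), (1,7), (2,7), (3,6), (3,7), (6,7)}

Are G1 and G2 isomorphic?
No, not isomorphic

The graphs are NOT isomorphic.

Connected components of G1: 1 component(s) with vertex sets [[0, 1, 2, 3, 4, 5, 6, 7]], sizes [8].
Connected components of G2: 3 component(s) with vertex sets [[4], [5], [0, 1, 2, 3, 6, 7]], sizes [1, 1, 6].
The number of connected components (and the multiset of component sizes) is an isomorphism invariant — an isomorphism maps each component of G1 bijectively onto a component of G2. Since G1 has 1 component(s) and G2 has 3, they cannot be isomorphic.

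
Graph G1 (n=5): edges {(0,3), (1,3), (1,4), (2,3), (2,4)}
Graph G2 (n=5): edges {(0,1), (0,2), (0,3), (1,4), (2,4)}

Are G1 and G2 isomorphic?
Yes, isomorphic

The graphs are isomorphic.
One valid mapping φ: V(G1) → V(G2): 0→3, 1→2, 2→1, 3→0, 4→4

Verify φ preserves adjacency — for each edge of G1, its image is an edge of G2:
  (0,3) → (φ(0),φ(3)) = (0,3) ∈ E(G2) ✓
  (1,3) → (φ(1),φ(3)) = (0,2) ∈ E(G2) ✓
  (1,4) → (φ(1),φ(4)) = (2,4) ∈ E(G2) ✓
  (2,3) → (φ(2),φ(3)) = (0,1) ∈ E(G2) ✓
  (2,4) → (φ(2),φ(4)) = (1,4) ∈ E(G2) ✓
All 5 edges of G1 map to edges of G2, and |E(G1)| = |E(G2)| = 5, so φ is a bijection on edges as well as vertices. Hence G1 ≅ G2.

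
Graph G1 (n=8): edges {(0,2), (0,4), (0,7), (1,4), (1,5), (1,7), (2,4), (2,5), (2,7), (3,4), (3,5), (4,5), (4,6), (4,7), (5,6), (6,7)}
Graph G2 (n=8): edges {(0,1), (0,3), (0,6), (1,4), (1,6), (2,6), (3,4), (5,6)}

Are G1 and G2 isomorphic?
No, not isomorphic

The graphs are NOT isomorphic.

Connected components of G1: 1 component(s) with vertex sets [[0, 1, 2, 3, 4, 5, 6, 7]], sizes [8].
Connected components of G2: 2 component(s) with vertex sets [[7], [0, 1, 2, 3, 4, 5, 6]], sizes [1, 7].
The number of connected components (and the multiset of component sizes) is an isomorphism invariant — an isomorphism maps each component of G1 bijectively onto a component of G2. Since G1 has 1 component(s) and G2 has 2, they cannot be isomorphic.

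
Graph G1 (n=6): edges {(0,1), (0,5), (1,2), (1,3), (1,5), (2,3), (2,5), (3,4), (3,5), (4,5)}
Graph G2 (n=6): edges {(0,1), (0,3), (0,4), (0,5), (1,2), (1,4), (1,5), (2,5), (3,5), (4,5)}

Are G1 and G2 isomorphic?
Yes, isomorphic

The graphs are isomorphic.
One valid mapping φ: V(G1) → V(G2): 0→2, 1→1, 2→4, 3→0, 4→3, 5→5

Verify φ preserves adjacency — for each edge of G1, its image is an edge of G2:
  (0,1) → (φ(0),φ(1)) = (1,2) ∈ E(G2) ✓
  (0,5) → (φ(0),φ(5)) = (2,5) ∈ E(G2) ✓
  (1,2) → (φ(1),φ(2)) = (1,4) ∈ E(G2) ✓
  (1,3) → (φ(1),φ(3)) = (0,1) ∈ E(G2) ✓
  (1,5) → (φ(1),φ(5)) = (1,5) ∈ E(G2) ✓
  (2,3) → (φ(2),φ(3)) = (0,4) ∈ E(G2) ✓
  (2,5) → (φ(2),φ(5)) = (4,5) ∈ E(G2) ✓
  (3,4) → (φ(3),φ(4)) = (0,3) ∈ E(G2) ✓
  (3,5) → (φ(3),φ(5)) = (0,5) ∈ E(G2) ✓
  (4,5) → (φ(4),φ(5)) = (3,5) ∈ E(G2) ✓
All 10 edges of G1 map to edges of G2, and |E(G1)| = |E(G2)| = 10, so φ is a bijection on edges as well as vertices. Hence G1 ≅ G2.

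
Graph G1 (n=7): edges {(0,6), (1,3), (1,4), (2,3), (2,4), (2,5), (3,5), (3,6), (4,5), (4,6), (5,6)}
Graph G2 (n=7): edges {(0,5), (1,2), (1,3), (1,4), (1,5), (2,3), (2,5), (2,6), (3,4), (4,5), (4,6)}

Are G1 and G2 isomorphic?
Yes, isomorphic

The graphs are isomorphic.
One valid mapping φ: V(G1) → V(G2): 0→0, 1→6, 2→3, 3→2, 4→4, 5→1, 6→5

Verify φ preserves adjacency — for each edge of G1, its image is an edge of G2:
  (0,6) → (φ(0),φ(6)) = (0,5) ∈ E(G2) ✓
  (1,3) → (φ(1),φ(3)) = (2,6) ∈ E(G2) ✓
  (1,4) → (φ(1),φ(4)) = (4,6) ∈ E(G2) ✓
  (2,3) → (φ(2),φ(3)) = (2,3) ∈ E(G2) ✓
  (2,4) → (φ(2),φ(4)) = (3,4) ∈ E(G2) ✓
  (2,5) → (φ(2),φ(5)) = (1,3) ∈ E(G2) ✓
  (3,5) → (φ(3),φ(5)) = (1,2) ∈ E(G2) ✓
  (3,6) → (φ(3),φ(6)) = (2,5) ∈ E(G2) ✓
  (4,5) → (φ(4),φ(5)) = (1,4) ∈ E(G2) ✓
  (4,6) → (φ(4),φ(6)) = (4,5) ∈ E(G2) ✓
  (5,6) → (φ(5),φ(6)) = (1,5) ∈ E(G2) ✓
All 11 edges of G1 map to edges of G2, and |E(G1)| = |E(G2)| = 11, so φ is a bijection on edges as well as vertices. Hence G1 ≅ G2.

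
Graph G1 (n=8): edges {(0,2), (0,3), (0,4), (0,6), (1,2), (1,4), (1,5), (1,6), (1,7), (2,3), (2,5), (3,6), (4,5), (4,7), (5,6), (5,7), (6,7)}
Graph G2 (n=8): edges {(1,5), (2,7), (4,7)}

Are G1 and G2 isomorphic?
No, not isomorphic

The graphs are NOT isomorphic.

Connected components of G1: 1 component(s) with vertex sets [[0, 1, 2, 3, 4, 5, 6, 7]], sizes [8].
Connected components of G2: 5 component(s) with vertex sets [[0], [3], [6], [1, 5], [2, 4, 7]], sizes [1, 1, 1, 2, 3].
The number of connected components (and the multiset of component sizes) is an isomorphism invariant — an isomorphism maps each component of G1 bijectively onto a component of G2. Since G1 has 1 component(s) and G2 has 5, they cannot be isomorphic.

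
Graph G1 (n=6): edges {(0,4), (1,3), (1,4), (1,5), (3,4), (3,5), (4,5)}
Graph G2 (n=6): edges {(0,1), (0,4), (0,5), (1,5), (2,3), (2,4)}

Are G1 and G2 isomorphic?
No, not isomorphic

The graphs are NOT isomorphic.

Connected components of G1: 2 component(s) with vertex sets [[2], [0, 1, 3, 4, 5]], sizes [1, 5].
Connected components of G2: 1 component(s) with vertex sets [[0, 1, 2, 3, 4, 5]], sizes [6].
The number of connected components (and the multiset of component sizes) is an isomorphism invariant — an isomorphism maps each component of G1 bijectively onto a component of G2. Since G1 has 2 component(s) and G2 has 1, they cannot be isomorphic.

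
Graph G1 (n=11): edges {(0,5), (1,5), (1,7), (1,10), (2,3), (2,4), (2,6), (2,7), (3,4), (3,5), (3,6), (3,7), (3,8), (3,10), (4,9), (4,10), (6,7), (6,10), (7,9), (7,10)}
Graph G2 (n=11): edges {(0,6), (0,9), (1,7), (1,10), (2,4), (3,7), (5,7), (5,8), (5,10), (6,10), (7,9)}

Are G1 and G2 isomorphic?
No, not isomorphic

The graphs are NOT isomorphic.

Connected components of G1: 1 component(s) with vertex sets [[0, 1, 2, 3, 4, 5, 6, 7, 8, 9, 10]], sizes [11].
Connected components of G2: 2 component(s) with vertex sets [[2, 4], [0, 1, 3, 5, 6, 7, 8, 9, 10]], sizes [2, 9].
The number of connected components (and the multiset of component sizes) is an isomorphism invariant — an isomorphism maps each component of G1 bijectively onto a component of G2. Since G1 has 1 component(s) and G2 has 2, they cannot be isomorphic.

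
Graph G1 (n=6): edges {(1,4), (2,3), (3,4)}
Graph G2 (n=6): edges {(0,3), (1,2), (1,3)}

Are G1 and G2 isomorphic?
Yes, isomorphic

The graphs are isomorphic.
One valid mapping φ: V(G1) → V(G2): 0→5, 1→0, 2→2, 3→1, 4→3, 5→4

Verify φ preserves adjacency — for each edge of G1, its image is an edge of G2:
  (1,4) → (φ(1),φ(4)) = (0,3) ∈ E(G2) ✓
  (2,3) → (φ(2),φ(3)) = (1,2) ∈ E(G2) ✓
  (3,4) → (φ(3),φ(4)) = (1,3) ∈ E(G2) ✓
All 3 edges of G1 map to edges of G2, and |E(G1)| = |E(G2)| = 3, so φ is a bijection on edges as well as vertices. Hence G1 ≅ G2.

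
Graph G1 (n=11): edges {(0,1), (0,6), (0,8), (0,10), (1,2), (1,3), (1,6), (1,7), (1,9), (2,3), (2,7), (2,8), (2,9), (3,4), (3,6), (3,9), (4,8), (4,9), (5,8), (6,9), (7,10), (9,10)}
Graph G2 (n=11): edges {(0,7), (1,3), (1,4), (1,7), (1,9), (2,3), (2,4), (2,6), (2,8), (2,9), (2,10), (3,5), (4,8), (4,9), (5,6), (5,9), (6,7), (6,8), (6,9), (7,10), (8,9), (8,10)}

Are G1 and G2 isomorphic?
Yes, isomorphic

The graphs are isomorphic.
One valid mapping φ: V(G1) → V(G2): 0→1, 1→9, 2→6, 3→8, 4→10, 5→0, 6→4, 7→5, 8→7, 9→2, 10→3

Verify φ preserves adjacency — for each edge of G1, its image is an edge of G2:
  (0,1) → (φ(0),φ(1)) = (1,9) ∈ E(G2) ✓
  (0,6) → (φ(0),φ(6)) = (1,4) ∈ E(G2) ✓
  (0,8) → (φ(0),φ(8)) = (1,7) ∈ E(G2) ✓
  (0,10) → (φ(0),φ(10)) = (1,3) ∈ E(G2) ✓
  (1,2) → (φ(1),φ(2)) = (6,9) ∈ E(G2) ✓
  (1,3) → (φ(1),φ(3)) = (8,9) ∈ E(G2) ✓
  (1,6) → (φ(1),φ(6)) = (4,9) ∈ E(G2) ✓
  (1,7) → (φ(1),φ(7)) = (5,9) ∈ E(G2) ✓
  (1,9) → (φ(1),φ(9)) = (2,9) ∈ E(G2) ✓
  (2,3) → (φ(2),φ(3)) = (6,8) ∈ E(G2) ✓
  (2,7) → (φ(2),φ(7)) = (5,6) ∈ E(G2) ✓
  (2,8) → (φ(2),φ(8)) = (6,7) ∈ E(G2) ✓
  (2,9) → (φ(2),φ(9)) = (2,6) ∈ E(G2) ✓
  (3,4) → (φ(3),φ(4)) = (8,10) ∈ E(G2) ✓
  (3,6) → (φ(3),φ(6)) = (4,8) ∈ E(G2) ✓
  (3,9) → (φ(3),φ(9)) = (2,8) ∈ E(G2) ✓
  (4,8) → (φ(4),φ(8)) = (7,10) ∈ E(G2) ✓
  (4,9) → (φ(4),φ(9)) = (2,10) ∈ E(G2) ✓
  (5,8) → (φ(5),φ(8)) = (0,7) ∈ E(G2) ✓
  (6,9) → (φ(6),φ(9)) = (2,4) ∈ E(G2) ✓
  (7,10) → (φ(7),φ(10)) = (3,5) ∈ E(G2) ✓
  (9,10) → (φ(9),φ(10)) = (2,3) ∈ E(G2) ✓
All 22 edges of G1 map to edges of G2, and |E(G1)| = |E(G2)| = 22, so φ is a bijection on edges as well as vertices. Hence G1 ≅ G2.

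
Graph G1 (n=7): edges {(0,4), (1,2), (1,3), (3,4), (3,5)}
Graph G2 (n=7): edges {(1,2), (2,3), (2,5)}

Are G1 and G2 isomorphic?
No, not isomorphic

The graphs are NOT isomorphic.

Connected components of G1: 2 component(s) with vertex sets [[6], [0, 1, 2, 3, 4, 5]], sizes [1, 6].
Connected components of G2: 4 component(s) with vertex sets [[0], [4], [6], [1, 2, 3, 5]], sizes [1, 1, 1, 4].
The number of connected components (and the multiset of component sizes) is an isomorphism invariant — an isomorphism maps each component of G1 bijectively onto a component of G2. Since G1 has 2 component(s) and G2 has 4, they cannot be isomorphic.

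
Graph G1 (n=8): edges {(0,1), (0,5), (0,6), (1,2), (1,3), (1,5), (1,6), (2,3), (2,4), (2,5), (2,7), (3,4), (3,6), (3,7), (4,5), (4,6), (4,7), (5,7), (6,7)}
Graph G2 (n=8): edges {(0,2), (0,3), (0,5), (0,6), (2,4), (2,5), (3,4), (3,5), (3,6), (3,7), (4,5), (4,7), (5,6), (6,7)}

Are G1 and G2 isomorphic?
No, not isomorphic

The graphs are NOT isomorphic.

Degrees in G1: deg(0)=3, deg(1)=5, deg(2)=5, deg(3)=5, deg(4)=5, deg(5)=5, deg(6)=5, deg(7)=5.
Sorted degree sequence of G1: [5, 5, 5, 5, 5, 5, 5, 3].
Degrees in G2: deg(0)=4, deg(1)=0, deg(2)=3, deg(3)=5, deg(4)=4, deg(5)=5, deg(6)=4, deg(7)=3.
Sorted degree sequence of G2: [5, 5, 4, 4, 4, 3, 3, 0].
The (sorted) degree sequence is an isomorphism invariant, so since G1 and G2 have different degree sequences they cannot be isomorphic.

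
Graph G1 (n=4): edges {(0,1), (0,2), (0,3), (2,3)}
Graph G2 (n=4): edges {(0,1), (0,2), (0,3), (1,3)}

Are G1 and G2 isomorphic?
Yes, isomorphic

The graphs are isomorphic.
One valid mapping φ: V(G1) → V(G2): 0→0, 1→2, 2→3, 3→1

Verify φ preserves adjacency — for each edge of G1, its image is an edge of G2:
  (0,1) → (φ(0),φ(1)) = (0,2) ∈ E(G2) ✓
  (0,2) → (φ(0),φ(2)) = (0,3) ∈ E(G2) ✓
  (0,3) → (φ(0),φ(3)) = (0,1) ∈ E(G2) ✓
  (2,3) → (φ(2),φ(3)) = (1,3) ∈ E(G2) ✓
All 4 edges of G1 map to edges of G2, and |E(G1)| = |E(G2)| = 4, so φ is a bijection on edges as well as vertices. Hence G1 ≅ G2.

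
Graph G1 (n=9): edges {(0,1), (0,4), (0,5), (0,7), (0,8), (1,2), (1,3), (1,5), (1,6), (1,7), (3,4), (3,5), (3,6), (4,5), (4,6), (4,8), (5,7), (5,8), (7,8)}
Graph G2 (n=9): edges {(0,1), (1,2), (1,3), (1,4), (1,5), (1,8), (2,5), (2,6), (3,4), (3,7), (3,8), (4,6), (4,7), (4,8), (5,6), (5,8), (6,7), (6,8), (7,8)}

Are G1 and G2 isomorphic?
Yes, isomorphic

The graphs are isomorphic.
One valid mapping φ: V(G1) → V(G2): 0→4, 1→1, 2→0, 3→5, 4→6, 5→8, 6→2, 7→3, 8→7

Verify φ preserves adjacency — for each edge of G1, its image is an edge of G2:
  (0,1) → (φ(0),φ(1)) = (1,4) ∈ E(G2) ✓
  (0,4) → (φ(0),φ(4)) = (4,6) ∈ E(G2) ✓
  (0,5) → (φ(0),φ(5)) = (4,8) ∈ E(G2) ✓
  (0,7) → (φ(0),φ(7)) = (3,4) ∈ E(G2) ✓
  (0,8) → (φ(0),φ(8)) = (4,7) ∈ E(G2) ✓
  (1,2) → (φ(1),φ(2)) = (0,1) ∈ E(G2) ✓
  (1,3) → (φ(1),φ(3)) = (1,5) ∈ E(G2) ✓
  (1,5) → (φ(1),φ(5)) = (1,8) ∈ E(G2) ✓
  (1,6) → (φ(1),φ(6)) = (1,2) ∈ E(G2) ✓
  (1,7) → (φ(1),φ(7)) = (1,3) ∈ E(G2) ✓
  (3,4) → (φ(3),φ(4)) = (5,6) ∈ E(G2) ✓
  (3,5) → (φ(3),φ(5)) = (5,8) ∈ E(G2) ✓
  (3,6) → (φ(3),φ(6)) = (2,5) ∈ E(G2) ✓
  (4,5) → (φ(4),φ(5)) = (6,8) ∈ E(G2) ✓
  (4,6) → (φ(4),φ(6)) = (2,6) ∈ E(G2) ✓
  (4,8) → (φ(4),φ(8)) = (6,7) ∈ E(G2) ✓
  (5,7) → (φ(5),φ(7)) = (3,8) ∈ E(G2) ✓
  (5,8) → (φ(5),φ(8)) = (7,8) ∈ E(G2) ✓
  (7,8) → (φ(7),φ(8)) = (3,7) ∈ E(G2) ✓
All 19 edges of G1 map to edges of G2, and |E(G1)| = |E(G2)| = 19, so φ is a bijection on edges as well as vertices. Hence G1 ≅ G2.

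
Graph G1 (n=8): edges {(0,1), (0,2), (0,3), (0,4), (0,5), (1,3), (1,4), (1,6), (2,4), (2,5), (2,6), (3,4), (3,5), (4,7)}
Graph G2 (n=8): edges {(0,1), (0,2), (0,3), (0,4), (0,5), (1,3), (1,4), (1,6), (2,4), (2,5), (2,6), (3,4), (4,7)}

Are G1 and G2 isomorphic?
No, not isomorphic

The graphs are NOT isomorphic.

Counting edges: G1 has 14 edge(s); G2 has 13 edge(s).
Edge count is an isomorphism invariant (a bijection on vertices induces a bijection on edges), so differing edge counts rule out isomorphism.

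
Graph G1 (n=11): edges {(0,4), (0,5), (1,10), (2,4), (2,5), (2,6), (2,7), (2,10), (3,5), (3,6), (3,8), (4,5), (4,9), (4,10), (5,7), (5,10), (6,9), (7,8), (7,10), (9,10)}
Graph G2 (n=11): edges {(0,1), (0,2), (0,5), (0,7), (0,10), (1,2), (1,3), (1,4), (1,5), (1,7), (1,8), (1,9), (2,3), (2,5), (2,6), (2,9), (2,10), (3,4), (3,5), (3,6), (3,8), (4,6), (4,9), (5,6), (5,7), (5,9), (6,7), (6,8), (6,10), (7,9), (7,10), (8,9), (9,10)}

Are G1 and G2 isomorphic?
No, not isomorphic

The graphs are NOT isomorphic.

Counting triangles (3-cliques): G1 has 9, G2 has 31.
Triangle count is an isomorphism invariant, so differing triangle counts rule out isomorphism.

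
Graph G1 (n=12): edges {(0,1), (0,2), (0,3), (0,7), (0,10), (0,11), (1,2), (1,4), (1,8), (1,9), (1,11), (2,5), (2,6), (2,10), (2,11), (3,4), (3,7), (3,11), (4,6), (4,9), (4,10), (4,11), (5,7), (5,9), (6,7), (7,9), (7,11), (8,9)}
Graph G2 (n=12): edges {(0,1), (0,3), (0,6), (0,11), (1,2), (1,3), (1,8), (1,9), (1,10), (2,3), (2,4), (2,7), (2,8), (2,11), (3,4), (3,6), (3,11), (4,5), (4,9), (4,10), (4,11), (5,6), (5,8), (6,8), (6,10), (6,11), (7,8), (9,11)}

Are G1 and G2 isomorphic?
Yes, isomorphic

The graphs are isomorphic.
One valid mapping φ: V(G1) → V(G2): 0→11, 1→2, 2→4, 3→0, 4→1, 5→5, 6→10, 7→6, 8→7, 9→8, 10→9, 11→3

Verify φ preserves adjacency — for each edge of G1, its image is an edge of G2:
  (0,1) → (φ(0),φ(1)) = (2,11) ∈ E(G2) ✓
  (0,2) → (φ(0),φ(2)) = (4,11) ∈ E(G2) ✓
  (0,3) → (φ(0),φ(3)) = (0,11) ∈ E(G2) ✓
  (0,7) → (φ(0),φ(7)) = (6,11) ∈ E(G2) ✓
  (0,10) → (φ(0),φ(10)) = (9,11) ∈ E(G2) ✓
  (0,11) → (φ(0),φ(11)) = (3,11) ∈ E(G2) ✓
  (1,2) → (φ(1),φ(2)) = (2,4) ∈ E(G2) ✓
  (1,4) → (φ(1),φ(4)) = (1,2) ∈ E(G2) ✓
  (1,8) → (φ(1),φ(8)) = (2,7) ∈ E(G2) ✓
  (1,9) → (φ(1),φ(9)) = (2,8) ∈ E(G2) ✓
  (1,11) → (φ(1),φ(11)) = (2,3) ∈ E(G2) ✓
  (2,5) → (φ(2),φ(5)) = (4,5) ∈ E(G2) ✓
  (2,6) → (φ(2),φ(6)) = (4,10) ∈ E(G2) ✓
  (2,10) → (φ(2),φ(10)) = (4,9) ∈ E(G2) ✓
  (2,11) → (φ(2),φ(11)) = (3,4) ∈ E(G2) ✓
  (3,4) → (φ(3),φ(4)) = (0,1) ∈ E(G2) ✓
  (3,7) → (φ(3),φ(7)) = (0,6) ∈ E(G2) ✓
  (3,11) → (φ(3),φ(11)) = (0,3) ∈ E(G2) ✓
  (4,6) → (φ(4),φ(6)) = (1,10) ∈ E(G2) ✓
  (4,9) → (φ(4),φ(9)) = (1,8) ∈ E(G2) ✓
  (4,10) → (φ(4),φ(10)) = (1,9) ∈ E(G2) ✓
  (4,11) → (φ(4),φ(11)) = (1,3) ∈ E(G2) ✓
  (5,7) → (φ(5),φ(7)) = (5,6) ∈ E(G2) ✓
  (5,9) → (φ(5),φ(9)) = (5,8) ∈ E(G2) ✓
  (6,7) → (φ(6),φ(7)) = (6,10) ∈ E(G2) ✓
  (7,9) → (φ(7),φ(9)) = (6,8) ∈ E(G2) ✓
  (7,11) → (φ(7),φ(11)) = (3,6) ∈ E(G2) ✓
  (8,9) → (φ(8),φ(9)) = (7,8) ∈ E(G2) ✓
All 28 edges of G1 map to edges of G2, and |E(G1)| = |E(G2)| = 28, so φ is a bijection on edges as well as vertices. Hence G1 ≅ G2.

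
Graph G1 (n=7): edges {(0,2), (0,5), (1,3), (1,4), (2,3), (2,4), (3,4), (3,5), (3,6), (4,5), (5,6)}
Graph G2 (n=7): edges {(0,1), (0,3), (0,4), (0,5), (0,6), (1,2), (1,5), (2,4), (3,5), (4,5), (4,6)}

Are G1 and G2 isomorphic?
Yes, isomorphic

The graphs are isomorphic.
One valid mapping φ: V(G1) → V(G2): 0→2, 1→3, 2→1, 3→0, 4→5, 5→4, 6→6

Verify φ preserves adjacency — for each edge of G1, its image is an edge of G2:
  (0,2) → (φ(0),φ(2)) = (1,2) ∈ E(G2) ✓
  (0,5) → (φ(0),φ(5)) = (2,4) ∈ E(G2) ✓
  (1,3) → (φ(1),φ(3)) = (0,3) ∈ E(G2) ✓
  (1,4) → (φ(1),φ(4)) = (3,5) ∈ E(G2) ✓
  (2,3) → (φ(2),φ(3)) = (0,1) ∈ E(G2) ✓
  (2,4) → (φ(2),φ(4)) = (1,5) ∈ E(G2) ✓
  (3,4) → (φ(3),φ(4)) = (0,5) ∈ E(G2) ✓
  (3,5) → (φ(3),φ(5)) = (0,4) ∈ E(G2) ✓
  (3,6) → (φ(3),φ(6)) = (0,6) ∈ E(G2) ✓
  (4,5) → (φ(4),φ(5)) = (4,5) ∈ E(G2) ✓
  (5,6) → (φ(5),φ(6)) = (4,6) ∈ E(G2) ✓
All 11 edges of G1 map to edges of G2, and |E(G1)| = |E(G2)| = 11, so φ is a bijection on edges as well as vertices. Hence G1 ≅ G2.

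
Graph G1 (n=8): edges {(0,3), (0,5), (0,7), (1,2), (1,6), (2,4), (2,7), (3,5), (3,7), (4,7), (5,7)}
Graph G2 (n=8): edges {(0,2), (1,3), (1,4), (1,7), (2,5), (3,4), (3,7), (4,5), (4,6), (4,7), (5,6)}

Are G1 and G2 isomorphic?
Yes, isomorphic

The graphs are isomorphic.
One valid mapping φ: V(G1) → V(G2): 0→7, 1→2, 2→5, 3→1, 4→6, 5→3, 6→0, 7→4

Verify φ preserves adjacency — for each edge of G1, its image is an edge of G2:
  (0,3) → (φ(0),φ(3)) = (1,7) ∈ E(G2) ✓
  (0,5) → (φ(0),φ(5)) = (3,7) ∈ E(G2) ✓
  (0,7) → (φ(0),φ(7)) = (4,7) ∈ E(G2) ✓
  (1,2) → (φ(1),φ(2)) = (2,5) ∈ E(G2) ✓
  (1,6) → (φ(1),φ(6)) = (0,2) ∈ E(G2) ✓
  (2,4) → (φ(2),φ(4)) = (5,6) ∈ E(G2) ✓
  (2,7) → (φ(2),φ(7)) = (4,5) ∈ E(G2) ✓
  (3,5) → (φ(3),φ(5)) = (1,3) ∈ E(G2) ✓
  (3,7) → (φ(3),φ(7)) = (1,4) ∈ E(G2) ✓
  (4,7) → (φ(4),φ(7)) = (4,6) ∈ E(G2) ✓
  (5,7) → (φ(5),φ(7)) = (3,4) ∈ E(G2) ✓
All 11 edges of G1 map to edges of G2, and |E(G1)| = |E(G2)| = 11, so φ is a bijection on edges as well as vertices. Hence G1 ≅ G2.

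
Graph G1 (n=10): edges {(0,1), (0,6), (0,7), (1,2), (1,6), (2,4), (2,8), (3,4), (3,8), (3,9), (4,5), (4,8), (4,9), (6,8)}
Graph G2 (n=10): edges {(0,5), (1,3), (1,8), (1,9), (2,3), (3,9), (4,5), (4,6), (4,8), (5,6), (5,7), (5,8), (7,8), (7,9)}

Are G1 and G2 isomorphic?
Yes, isomorphic

The graphs are isomorphic.
One valid mapping φ: V(G1) → V(G2): 0→3, 1→9, 2→7, 3→4, 4→5, 5→0, 6→1, 7→2, 8→8, 9→6

Verify φ preserves adjacency — for each edge of G1, its image is an edge of G2:
  (0,1) → (φ(0),φ(1)) = (3,9) ∈ E(G2) ✓
  (0,6) → (φ(0),φ(6)) = (1,3) ∈ E(G2) ✓
  (0,7) → (φ(0),φ(7)) = (2,3) ∈ E(G2) ✓
  (1,2) → (φ(1),φ(2)) = (7,9) ∈ E(G2) ✓
  (1,6) → (φ(1),φ(6)) = (1,9) ∈ E(G2) ✓
  (2,4) → (φ(2),φ(4)) = (5,7) ∈ E(G2) ✓
  (2,8) → (φ(2),φ(8)) = (7,8) ∈ E(G2) ✓
  (3,4) → (φ(3),φ(4)) = (4,5) ∈ E(G2) ✓
  (3,8) → (φ(3),φ(8)) = (4,8) ∈ E(G2) ✓
  (3,9) → (φ(3),φ(9)) = (4,6) ∈ E(G2) ✓
  (4,5) → (φ(4),φ(5)) = (0,5) ∈ E(G2) ✓
  (4,8) → (φ(4),φ(8)) = (5,8) ∈ E(G2) ✓
  (4,9) → (φ(4),φ(9)) = (5,6) ∈ E(G2) ✓
  (6,8) → (φ(6),φ(8)) = (1,8) ∈ E(G2) ✓
All 14 edges of G1 map to edges of G2, and |E(G1)| = |E(G2)| = 14, so φ is a bijection on edges as well as vertices. Hence G1 ≅ G2.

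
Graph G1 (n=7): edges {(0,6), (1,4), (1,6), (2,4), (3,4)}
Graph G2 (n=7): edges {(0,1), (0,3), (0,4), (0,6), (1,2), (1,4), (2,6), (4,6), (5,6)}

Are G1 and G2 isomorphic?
No, not isomorphic

The graphs are NOT isomorphic.

Degrees in G1: deg(0)=1, deg(1)=2, deg(2)=1, deg(3)=1, deg(4)=3, deg(5)=0, deg(6)=2.
Sorted degree sequence of G1: [3, 2, 2, 1, 1, 1, 0].
Degrees in G2: deg(0)=4, deg(1)=3, deg(2)=2, deg(3)=1, deg(4)=3, deg(5)=1, deg(6)=4.
Sorted degree sequence of G2: [4, 4, 3, 3, 2, 1, 1].
The (sorted) degree sequence is an isomorphism invariant, so since G1 and G2 have different degree sequences they cannot be isomorphic.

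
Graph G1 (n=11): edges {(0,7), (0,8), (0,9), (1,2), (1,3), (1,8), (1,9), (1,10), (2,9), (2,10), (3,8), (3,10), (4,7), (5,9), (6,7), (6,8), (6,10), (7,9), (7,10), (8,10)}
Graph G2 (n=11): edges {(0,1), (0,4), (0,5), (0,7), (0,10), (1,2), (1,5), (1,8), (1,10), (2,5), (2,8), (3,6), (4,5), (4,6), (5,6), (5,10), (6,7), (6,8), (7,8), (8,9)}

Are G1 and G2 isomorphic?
Yes, isomorphic

The graphs are isomorphic.
One valid mapping φ: V(G1) → V(G2): 0→7, 1→1, 2→2, 3→10, 4→3, 5→9, 6→4, 7→6, 8→0, 9→8, 10→5

Verify φ preserves adjacency — for each edge of G1, its image is an edge of G2:
  (0,7) → (φ(0),φ(7)) = (6,7) ∈ E(G2) ✓
  (0,8) → (φ(0),φ(8)) = (0,7) ∈ E(G2) ✓
  (0,9) → (φ(0),φ(9)) = (7,8) ∈ E(G2) ✓
  (1,2) → (φ(1),φ(2)) = (1,2) ∈ E(G2) ✓
  (1,3) → (φ(1),φ(3)) = (1,10) ∈ E(G2) ✓
  (1,8) → (φ(1),φ(8)) = (0,1) ∈ E(G2) ✓
  (1,9) → (φ(1),φ(9)) = (1,8) ∈ E(G2) ✓
  (1,10) → (φ(1),φ(10)) = (1,5) ∈ E(G2) ✓
  (2,9) → (φ(2),φ(9)) = (2,8) ∈ E(G2) ✓
  (2,10) → (φ(2),φ(10)) = (2,5) ∈ E(G2) ✓
  (3,8) → (φ(3),φ(8)) = (0,10) ∈ E(G2) ✓
  (3,10) → (φ(3),φ(10)) = (5,10) ∈ E(G2) ✓
  (4,7) → (φ(4),φ(7)) = (3,6) ∈ E(G2) ✓
  (5,9) → (φ(5),φ(9)) = (8,9) ∈ E(G2) ✓
  (6,7) → (φ(6),φ(7)) = (4,6) ∈ E(G2) ✓
  (6,8) → (φ(6),φ(8)) = (0,4) ∈ E(G2) ✓
  (6,10) → (φ(6),φ(10)) = (4,5) ∈ E(G2) ✓
  (7,9) → (φ(7),φ(9)) = (6,8) ∈ E(G2) ✓
  (7,10) → (φ(7),φ(10)) = (5,6) ∈ E(G2) ✓
  (8,10) → (φ(8),φ(10)) = (0,5) ∈ E(G2) ✓
All 20 edges of G1 map to edges of G2, and |E(G1)| = |E(G2)| = 20, so φ is a bijection on edges as well as vertices. Hence G1 ≅ G2.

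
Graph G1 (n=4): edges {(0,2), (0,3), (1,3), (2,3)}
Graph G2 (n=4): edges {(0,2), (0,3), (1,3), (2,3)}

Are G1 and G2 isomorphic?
Yes, isomorphic

The graphs are isomorphic.
One valid mapping φ: V(G1) → V(G2): 0→2, 1→1, 2→0, 3→3

Verify φ preserves adjacency — for each edge of G1, its image is an edge of G2:
  (0,2) → (φ(0),φ(2)) = (0,2) ∈ E(G2) ✓
  (0,3) → (φ(0),φ(3)) = (2,3) ∈ E(G2) ✓
  (1,3) → (φ(1),φ(3)) = (1,3) ∈ E(G2) ✓
  (2,3) → (φ(2),φ(3)) = (0,3) ∈ E(G2) ✓
All 4 edges of G1 map to edges of G2, and |E(G1)| = |E(G2)| = 4, so φ is a bijection on edges as well as vertices. Hence G1 ≅ G2.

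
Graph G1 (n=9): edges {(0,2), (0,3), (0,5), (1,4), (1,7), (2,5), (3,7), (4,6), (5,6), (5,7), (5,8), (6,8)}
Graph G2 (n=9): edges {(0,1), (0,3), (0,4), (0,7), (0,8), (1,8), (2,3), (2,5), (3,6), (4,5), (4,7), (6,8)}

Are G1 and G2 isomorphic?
Yes, isomorphic

The graphs are isomorphic.
One valid mapping φ: V(G1) → V(G2): 0→8, 1→2, 2→1, 3→6, 4→5, 5→0, 6→4, 7→3, 8→7

Verify φ preserves adjacency — for each edge of G1, its image is an edge of G2:
  (0,2) → (φ(0),φ(2)) = (1,8) ∈ E(G2) ✓
  (0,3) → (φ(0),φ(3)) = (6,8) ∈ E(G2) ✓
  (0,5) → (φ(0),φ(5)) = (0,8) ∈ E(G2) ✓
  (1,4) → (φ(1),φ(4)) = (2,5) ∈ E(G2) ✓
  (1,7) → (φ(1),φ(7)) = (2,3) ∈ E(G2) ✓
  (2,5) → (φ(2),φ(5)) = (0,1) ∈ E(G2) ✓
  (3,7) → (φ(3),φ(7)) = (3,6) ∈ E(G2) ✓
  (4,6) → (φ(4),φ(6)) = (4,5) ∈ E(G2) ✓
  (5,6) → (φ(5),φ(6)) = (0,4) ∈ E(G2) ✓
  (5,7) → (φ(5),φ(7)) = (0,3) ∈ E(G2) ✓
  (5,8) → (φ(5),φ(8)) = (0,7) ∈ E(G2) ✓
  (6,8) → (φ(6),φ(8)) = (4,7) ∈ E(G2) ✓
All 12 edges of G1 map to edges of G2, and |E(G1)| = |E(G2)| = 12, so φ is a bijection on edges as well as vertices. Hence G1 ≅ G2.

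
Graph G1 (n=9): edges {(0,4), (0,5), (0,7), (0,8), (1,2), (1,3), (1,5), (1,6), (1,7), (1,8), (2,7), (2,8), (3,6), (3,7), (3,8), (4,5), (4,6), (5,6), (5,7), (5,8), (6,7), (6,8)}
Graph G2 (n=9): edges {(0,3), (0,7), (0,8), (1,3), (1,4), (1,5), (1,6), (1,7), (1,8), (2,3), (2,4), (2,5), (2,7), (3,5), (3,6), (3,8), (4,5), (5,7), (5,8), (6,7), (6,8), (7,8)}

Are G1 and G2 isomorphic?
Yes, isomorphic

The graphs are isomorphic.
One valid mapping φ: V(G1) → V(G2): 0→2, 1→8, 2→0, 3→6, 4→4, 5→5, 6→1, 7→7, 8→3

Verify φ preserves adjacency — for each edge of G1, its image is an edge of G2:
  (0,4) → (φ(0),φ(4)) = (2,4) ∈ E(G2) ✓
  (0,5) → (φ(0),φ(5)) = (2,5) ∈ E(G2) ✓
  (0,7) → (φ(0),φ(7)) = (2,7) ∈ E(G2) ✓
  (0,8) → (φ(0),φ(8)) = (2,3) ∈ E(G2) ✓
  (1,2) → (φ(1),φ(2)) = (0,8) ∈ E(G2) ✓
  (1,3) → (φ(1),φ(3)) = (6,8) ∈ E(G2) ✓
  (1,5) → (φ(1),φ(5)) = (5,8) ∈ E(G2) ✓
  (1,6) → (φ(1),φ(6)) = (1,8) ∈ E(G2) ✓
  (1,7) → (φ(1),φ(7)) = (7,8) ∈ E(G2) ✓
  (1,8) → (φ(1),φ(8)) = (3,8) ∈ E(G2) ✓
  (2,7) → (φ(2),φ(7)) = (0,7) ∈ E(G2) ✓
  (2,8) → (φ(2),φ(8)) = (0,3) ∈ E(G2) ✓
  (3,6) → (φ(3),φ(6)) = (1,6) ∈ E(G2) ✓
  (3,7) → (φ(3),φ(7)) = (6,7) ∈ E(G2) ✓
  (3,8) → (φ(3),φ(8)) = (3,6) ∈ E(G2) ✓
  (4,5) → (φ(4),φ(5)) = (4,5) ∈ E(G2) ✓
  (4,6) → (φ(4),φ(6)) = (1,4) ∈ E(G2) ✓
  (5,6) → (φ(5),φ(6)) = (1,5) ∈ E(G2) ✓
  (5,7) → (φ(5),φ(7)) = (5,7) ∈ E(G2) ✓
  (5,8) → (φ(5),φ(8)) = (3,5) ∈ E(G2) ✓
  (6,7) → (φ(6),φ(7)) = (1,7) ∈ E(G2) ✓
  (6,8) → (φ(6),φ(8)) = (1,3) ∈ E(G2) ✓
All 22 edges of G1 map to edges of G2, and |E(G1)| = |E(G2)| = 22, so φ is a bijection on edges as well as vertices. Hence G1 ≅ G2.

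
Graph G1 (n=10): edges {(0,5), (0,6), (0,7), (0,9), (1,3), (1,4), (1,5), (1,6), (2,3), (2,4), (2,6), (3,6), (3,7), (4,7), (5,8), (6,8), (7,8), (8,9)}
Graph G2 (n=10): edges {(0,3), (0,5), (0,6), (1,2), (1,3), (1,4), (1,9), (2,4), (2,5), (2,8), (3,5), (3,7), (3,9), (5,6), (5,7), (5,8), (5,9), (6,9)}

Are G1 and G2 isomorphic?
No, not isomorphic

The graphs are NOT isomorphic.

Counting triangles (3-cliques): G1 has 2, G2 has 8.
Triangle count is an isomorphism invariant, so differing triangle counts rule out isomorphism.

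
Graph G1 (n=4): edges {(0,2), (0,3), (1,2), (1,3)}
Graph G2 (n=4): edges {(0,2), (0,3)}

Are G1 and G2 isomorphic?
No, not isomorphic

The graphs are NOT isomorphic.

Counting edges: G1 has 4 edge(s); G2 has 2 edge(s).
Edge count is an isomorphism invariant (a bijection on vertices induces a bijection on edges), so differing edge counts rule out isomorphism.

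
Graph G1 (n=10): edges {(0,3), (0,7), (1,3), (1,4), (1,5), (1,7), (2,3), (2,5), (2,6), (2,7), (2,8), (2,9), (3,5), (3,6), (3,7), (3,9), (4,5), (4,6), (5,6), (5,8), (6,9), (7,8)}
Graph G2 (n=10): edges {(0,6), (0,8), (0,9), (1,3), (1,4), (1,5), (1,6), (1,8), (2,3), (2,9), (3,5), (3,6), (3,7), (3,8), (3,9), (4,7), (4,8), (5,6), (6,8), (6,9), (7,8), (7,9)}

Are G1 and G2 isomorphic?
Yes, isomorphic

The graphs are isomorphic.
One valid mapping φ: V(G1) → V(G2): 0→2, 1→7, 2→6, 3→3, 4→4, 5→8, 6→1, 7→9, 8→0, 9→5

Verify φ preserves adjacency — for each edge of G1, its image is an edge of G2:
  (0,3) → (φ(0),φ(3)) = (2,3) ∈ E(G2) ✓
  (0,7) → (φ(0),φ(7)) = (2,9) ∈ E(G2) ✓
  (1,3) → (φ(1),φ(3)) = (3,7) ∈ E(G2) ✓
  (1,4) → (φ(1),φ(4)) = (4,7) ∈ E(G2) ✓
  (1,5) → (φ(1),φ(5)) = (7,8) ∈ E(G2) ✓
  (1,7) → (φ(1),φ(7)) = (7,9) ∈ E(G2) ✓
  (2,3) → (φ(2),φ(3)) = (3,6) ∈ E(G2) ✓
  (2,5) → (φ(2),φ(5)) = (6,8) ∈ E(G2) ✓
  (2,6) → (φ(2),φ(6)) = (1,6) ∈ E(G2) ✓
  (2,7) → (φ(2),φ(7)) = (6,9) ∈ E(G2) ✓
  (2,8) → (φ(2),φ(8)) = (0,6) ∈ E(G2) ✓
  (2,9) → (φ(2),φ(9)) = (5,6) ∈ E(G2) ✓
  (3,5) → (φ(3),φ(5)) = (3,8) ∈ E(G2) ✓
  (3,6) → (φ(3),φ(6)) = (1,3) ∈ E(G2) ✓
  (3,7) → (φ(3),φ(7)) = (3,9) ∈ E(G2) ✓
  (3,9) → (φ(3),φ(9)) = (3,5) ∈ E(G2) ✓
  (4,5) → (φ(4),φ(5)) = (4,8) ∈ E(G2) ✓
  (4,6) → (φ(4),φ(6)) = (1,4) ∈ E(G2) ✓
  (5,6) → (φ(5),φ(6)) = (1,8) ∈ E(G2) ✓
  (5,8) → (φ(5),φ(8)) = (0,8) ∈ E(G2) ✓
  (6,9) → (φ(6),φ(9)) = (1,5) ∈ E(G2) ✓
  (7,8) → (φ(7),φ(8)) = (0,9) ∈ E(G2) ✓
All 22 edges of G1 map to edges of G2, and |E(G1)| = |E(G2)| = 22, so φ is a bijection on edges as well as vertices. Hence G1 ≅ G2.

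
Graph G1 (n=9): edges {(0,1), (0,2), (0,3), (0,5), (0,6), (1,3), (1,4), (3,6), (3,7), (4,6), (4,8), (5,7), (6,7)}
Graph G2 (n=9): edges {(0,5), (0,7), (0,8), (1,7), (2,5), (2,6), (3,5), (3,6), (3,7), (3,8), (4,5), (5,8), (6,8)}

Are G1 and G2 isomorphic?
Yes, isomorphic

The graphs are isomorphic.
One valid mapping φ: V(G1) → V(G2): 0→5, 1→0, 2→4, 3→8, 4→7, 5→2, 6→3, 7→6, 8→1

Verify φ preserves adjacency — for each edge of G1, its image is an edge of G2:
  (0,1) → (φ(0),φ(1)) = (0,5) ∈ E(G2) ✓
  (0,2) → (φ(0),φ(2)) = (4,5) ∈ E(G2) ✓
  (0,3) → (φ(0),φ(3)) = (5,8) ∈ E(G2) ✓
  (0,5) → (φ(0),φ(5)) = (2,5) ∈ E(G2) ✓
  (0,6) → (φ(0),φ(6)) = (3,5) ∈ E(G2) ✓
  (1,3) → (φ(1),φ(3)) = (0,8) ∈ E(G2) ✓
  (1,4) → (φ(1),φ(4)) = (0,7) ∈ E(G2) ✓
  (3,6) → (φ(3),φ(6)) = (3,8) ∈ E(G2) ✓
  (3,7) → (φ(3),φ(7)) = (6,8) ∈ E(G2) ✓
  (4,6) → (φ(4),φ(6)) = (3,7) ∈ E(G2) ✓
  (4,8) → (φ(4),φ(8)) = (1,7) ∈ E(G2) ✓
  (5,7) → (φ(5),φ(7)) = (2,6) ∈ E(G2) ✓
  (6,7) → (φ(6),φ(7)) = (3,6) ∈ E(G2) ✓
All 13 edges of G1 map to edges of G2, and |E(G1)| = |E(G2)| = 13, so φ is a bijection on edges as well as vertices. Hence G1 ≅ G2.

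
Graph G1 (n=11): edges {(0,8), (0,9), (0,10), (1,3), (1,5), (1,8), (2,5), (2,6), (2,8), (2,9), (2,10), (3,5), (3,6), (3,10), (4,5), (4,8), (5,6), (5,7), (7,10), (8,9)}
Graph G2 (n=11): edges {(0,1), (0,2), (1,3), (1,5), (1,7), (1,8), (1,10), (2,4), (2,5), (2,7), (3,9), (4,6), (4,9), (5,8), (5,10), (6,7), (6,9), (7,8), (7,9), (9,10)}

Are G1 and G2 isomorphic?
Yes, isomorphic

The graphs are isomorphic.
One valid mapping φ: V(G1) → V(G2): 0→4, 1→10, 2→7, 3→5, 4→3, 5→1, 6→8, 7→0, 8→9, 9→6, 10→2

Verify φ preserves adjacency — for each edge of G1, its image is an edge of G2:
  (0,8) → (φ(0),φ(8)) = (4,9) ∈ E(G2) ✓
  (0,9) → (φ(0),φ(9)) = (4,6) ∈ E(G2) ✓
  (0,10) → (φ(0),φ(10)) = (2,4) ∈ E(G2) ✓
  (1,3) → (φ(1),φ(3)) = (5,10) ∈ E(G2) ✓
  (1,5) → (φ(1),φ(5)) = (1,10) ∈ E(G2) ✓
  (1,8) → (φ(1),φ(8)) = (9,10) ∈ E(G2) ✓
  (2,5) → (φ(2),φ(5)) = (1,7) ∈ E(G2) ✓
  (2,6) → (φ(2),φ(6)) = (7,8) ∈ E(G2) ✓
  (2,8) → (φ(2),φ(8)) = (7,9) ∈ E(G2) ✓
  (2,9) → (φ(2),φ(9)) = (6,7) ∈ E(G2) ✓
  (2,10) → (φ(2),φ(10)) = (2,7) ∈ E(G2) ✓
  (3,5) → (φ(3),φ(5)) = (1,5) ∈ E(G2) ✓
  (3,6) → (φ(3),φ(6)) = (5,8) ∈ E(G2) ✓
  (3,10) → (φ(3),φ(10)) = (2,5) ∈ E(G2) ✓
  (4,5) → (φ(4),φ(5)) = (1,3) ∈ E(G2) ✓
  (4,8) → (φ(4),φ(8)) = (3,9) ∈ E(G2) ✓
  (5,6) → (φ(5),φ(6)) = (1,8) ∈ E(G2) ✓
  (5,7) → (φ(5),φ(7)) = (0,1) ∈ E(G2) ✓
  (7,10) → (φ(7),φ(10)) = (0,2) ∈ E(G2) ✓
  (8,9) → (φ(8),φ(9)) = (6,9) ∈ E(G2) ✓
All 20 edges of G1 map to edges of G2, and |E(G1)| = |E(G2)| = 20, so φ is a bijection on edges as well as vertices. Hence G1 ≅ G2.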